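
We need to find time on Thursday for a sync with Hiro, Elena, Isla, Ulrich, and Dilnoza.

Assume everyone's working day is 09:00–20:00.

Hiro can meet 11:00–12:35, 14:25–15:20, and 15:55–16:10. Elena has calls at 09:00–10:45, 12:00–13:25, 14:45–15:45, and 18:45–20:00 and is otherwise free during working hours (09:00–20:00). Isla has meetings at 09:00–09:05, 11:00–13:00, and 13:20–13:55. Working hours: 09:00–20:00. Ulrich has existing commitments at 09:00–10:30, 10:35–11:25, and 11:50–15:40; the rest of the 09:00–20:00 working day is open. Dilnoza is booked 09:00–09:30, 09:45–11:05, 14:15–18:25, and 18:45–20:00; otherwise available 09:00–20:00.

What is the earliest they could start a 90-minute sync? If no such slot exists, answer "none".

none

Elena free within 09:00–20:00: 10:45–12:00, 13:25–14:45, 15:45–18:45.
Isla free within 09:00–20:00: 09:05–11:00, 13:00–13:20, 13:55–20:00.
Ulrich free within 09:00–20:00: 10:30–10:35, 11:25–11:50, 15:40–20:00.
Dilnoza free within 09:00–20:00: 09:30–09:45, 11:05–14:15, 18:25–18:45.
Hiro ∩ Elena: 11:00–12:00, 14:25–14:45, 15:55–16:10.
Hiro ∩ Elena ∩ Isla: 14:25–14:45, 15:55–16:10.
Hiro ∩ Elena ∩ Isla ∩ Ulrich: 15:55–16:10.
Hiro ∩ Elena ∩ Isla ∩ Ulrich ∩ Dilnoza: (none).
Windows ≥ 90 min: (none).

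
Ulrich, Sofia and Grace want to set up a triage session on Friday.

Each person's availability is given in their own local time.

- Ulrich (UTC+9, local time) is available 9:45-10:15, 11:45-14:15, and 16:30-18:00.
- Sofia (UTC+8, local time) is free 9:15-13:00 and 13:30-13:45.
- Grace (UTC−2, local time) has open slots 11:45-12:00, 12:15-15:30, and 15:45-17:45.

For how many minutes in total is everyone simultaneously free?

Ulrich → UTC: 00:45–01:15, 02:45–05:15, 07:30–09:00.
Sofia → UTC: 01:15–05:00, 05:30–05:45.
Grace → UTC: 13:45–14:00, 14:15–17:30, 17:45–19:45.
Ulrich ∩ Sofia: 02:45–05:00.
Ulrich ∩ Sofia ∩ Grace: (none).
Total common minutes: 0.

0 minutes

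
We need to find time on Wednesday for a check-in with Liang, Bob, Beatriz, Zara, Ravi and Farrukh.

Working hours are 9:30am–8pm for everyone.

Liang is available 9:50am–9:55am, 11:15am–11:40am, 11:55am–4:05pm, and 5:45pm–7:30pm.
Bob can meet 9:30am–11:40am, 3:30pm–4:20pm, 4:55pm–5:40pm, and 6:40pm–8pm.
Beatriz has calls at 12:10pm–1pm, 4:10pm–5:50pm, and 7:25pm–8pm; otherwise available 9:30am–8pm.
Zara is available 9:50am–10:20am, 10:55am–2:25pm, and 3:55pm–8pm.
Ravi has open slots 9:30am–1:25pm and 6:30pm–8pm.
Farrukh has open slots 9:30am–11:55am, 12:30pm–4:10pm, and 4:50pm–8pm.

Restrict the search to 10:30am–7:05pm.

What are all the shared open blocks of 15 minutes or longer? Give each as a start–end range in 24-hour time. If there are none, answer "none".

Beatriz free within 09:30–20:00: 09:30–12:10, 13:00–16:10, 17:50–19:25.
Liang ∩ Bob: 09:50–09:55, 11:15–11:40, 15:30–16:05, 18:40–19:30.
Liang ∩ Bob ∩ Beatriz: 09:50–09:55, 11:15–11:40, 15:30–16:05, 18:40–19:25.
Liang ∩ Bob ∩ Beatriz ∩ Zara: 09:50–09:55, 11:15–11:40, 15:55–16:05, 18:40–19:25.
Liang ∩ Bob ∩ Beatriz ∩ Zara ∩ Ravi: 09:50–09:55, 11:15–11:40, 18:40–19:25.
Liang ∩ Bob ∩ Beatriz ∩ Zara ∩ Ravi ∩ Farrukh: 09:50–09:55, 11:15–11:40, 18:40–19:25.
Restricted to 10:30–19:05: 11:15–11:40, 18:40–19:05.
Windows ≥ 15 min: 11:15–11:40, 18:40–19:05.

11:15–11:40, 18:40–19:05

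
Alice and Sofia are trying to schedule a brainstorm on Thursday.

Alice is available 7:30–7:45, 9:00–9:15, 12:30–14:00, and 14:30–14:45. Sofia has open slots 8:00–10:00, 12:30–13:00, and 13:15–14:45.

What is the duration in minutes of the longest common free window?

Alice ∩ Sofia: 09:00–09:15, 12:30–13:00, 13:15–14:00, 14:30–14:45.
Common window lengths: 15, 30, 45, 15 min; longest is 45.

45 minutes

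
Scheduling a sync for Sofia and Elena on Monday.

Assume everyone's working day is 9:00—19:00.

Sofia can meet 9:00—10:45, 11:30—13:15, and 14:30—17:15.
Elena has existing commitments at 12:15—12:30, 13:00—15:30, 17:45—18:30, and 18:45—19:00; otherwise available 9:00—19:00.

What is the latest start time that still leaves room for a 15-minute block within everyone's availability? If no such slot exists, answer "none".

Elena free within 09:00–19:00: 09:00–12:15, 12:30–13:00, 15:30–17:45, 18:30–18:45.
Sofia ∩ Elena: 09:00–10:45, 11:30–12:15, 12:30–13:00, 15:30–17:15.
Windows ≥ 15 min: 09:00–10:45, 11:30–12:15, 12:30–13:00, 15:30–17:15.
Latest start in the last window 15:30–17:15 is 17:15 − 15 min = 17:00.

17:00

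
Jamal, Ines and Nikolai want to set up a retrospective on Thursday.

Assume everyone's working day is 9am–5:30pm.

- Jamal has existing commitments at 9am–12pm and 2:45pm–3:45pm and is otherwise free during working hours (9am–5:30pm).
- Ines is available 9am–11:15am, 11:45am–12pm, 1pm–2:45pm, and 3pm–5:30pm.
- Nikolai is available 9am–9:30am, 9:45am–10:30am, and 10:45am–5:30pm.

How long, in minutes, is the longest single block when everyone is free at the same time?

Jamal free within 09:00–17:30: 12:00–14:45, 15:45–17:30.
Jamal ∩ Ines: 13:00–14:45, 15:45–17:30.
Jamal ∩ Ines ∩ Nikolai: 13:00–14:45, 15:45–17:30.
Common window lengths: 105, 105 min; longest is 105.

105 minutes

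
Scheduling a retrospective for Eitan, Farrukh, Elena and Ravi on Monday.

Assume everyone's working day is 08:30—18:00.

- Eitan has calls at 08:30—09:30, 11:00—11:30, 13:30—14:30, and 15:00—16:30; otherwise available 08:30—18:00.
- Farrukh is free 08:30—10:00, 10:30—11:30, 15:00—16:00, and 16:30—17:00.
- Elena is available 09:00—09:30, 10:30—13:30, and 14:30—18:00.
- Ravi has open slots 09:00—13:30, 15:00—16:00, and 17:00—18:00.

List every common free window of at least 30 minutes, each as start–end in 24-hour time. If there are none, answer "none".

10:30–11:00

Eitan free within 08:30–18:00: 09:30–11:00, 11:30–13:30, 14:30–15:00, 16:30–18:00.
Eitan ∩ Farrukh: 09:30–10:00, 10:30–11:00, 16:30–17:00.
Eitan ∩ Farrukh ∩ Elena: 10:30–11:00, 16:30–17:00.
Eitan ∩ Farrukh ∩ Elena ∩ Ravi: 10:30–11:00.
Windows ≥ 30 min: 10:30–11:00.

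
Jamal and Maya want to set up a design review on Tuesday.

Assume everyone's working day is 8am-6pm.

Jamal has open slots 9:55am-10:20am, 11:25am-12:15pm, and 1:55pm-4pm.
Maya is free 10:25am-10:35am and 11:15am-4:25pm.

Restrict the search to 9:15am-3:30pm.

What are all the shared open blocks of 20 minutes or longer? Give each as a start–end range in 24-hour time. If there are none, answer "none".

Jamal ∩ Maya: 11:25–12:15, 13:55–16:00.
Restricted to 09:15–15:30: 11:25–12:15, 13:55–15:30.
Windows ≥ 20 min: 11:25–12:15, 13:55–15:30.

11:25–12:15, 13:55–15:30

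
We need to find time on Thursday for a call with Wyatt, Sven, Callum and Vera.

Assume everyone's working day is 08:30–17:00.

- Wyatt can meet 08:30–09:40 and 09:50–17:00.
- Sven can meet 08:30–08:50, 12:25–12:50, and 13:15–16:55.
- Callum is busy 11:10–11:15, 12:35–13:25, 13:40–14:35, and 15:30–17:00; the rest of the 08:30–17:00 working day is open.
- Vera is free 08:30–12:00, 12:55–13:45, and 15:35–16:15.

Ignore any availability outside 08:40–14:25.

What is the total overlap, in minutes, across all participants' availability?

25 minutes

Callum free within 08:30–17:00: 08:30–11:10, 11:15–12:35, 13:25–13:40, 14:35–15:30.
Wyatt ∩ Sven: 08:30–08:50, 12:25–12:50, 13:15–16:55.
Wyatt ∩ Sven ∩ Callum: 08:30–08:50, 12:25–12:35, 13:25–13:40, 14:35–15:30.
Wyatt ∩ Sven ∩ Callum ∩ Vera: 08:30–08:50, 13:25–13:40.
Restricted to 08:40–14:25: 08:40–08:50, 13:25–13:40.
Total common minutes: 10 + 15 = 25.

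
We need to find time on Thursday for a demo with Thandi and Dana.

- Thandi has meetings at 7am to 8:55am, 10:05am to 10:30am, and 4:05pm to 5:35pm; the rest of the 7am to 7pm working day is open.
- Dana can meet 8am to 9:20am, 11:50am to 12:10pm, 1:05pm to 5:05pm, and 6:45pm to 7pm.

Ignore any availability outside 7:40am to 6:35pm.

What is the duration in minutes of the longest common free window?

180 minutes

Thandi free within 07:00–19:00: 08:55–10:05, 10:30–16:05, 17:35–19:00.
Thandi ∩ Dana: 08:55–09:20, 11:50–12:10, 13:05–16:05, 18:45–19:00.
Restricted to 07:40–18:35: 08:55–09:20, 11:50–12:10, 13:05–16:05.
Common window lengths: 25, 20, 180 min; longest is 180.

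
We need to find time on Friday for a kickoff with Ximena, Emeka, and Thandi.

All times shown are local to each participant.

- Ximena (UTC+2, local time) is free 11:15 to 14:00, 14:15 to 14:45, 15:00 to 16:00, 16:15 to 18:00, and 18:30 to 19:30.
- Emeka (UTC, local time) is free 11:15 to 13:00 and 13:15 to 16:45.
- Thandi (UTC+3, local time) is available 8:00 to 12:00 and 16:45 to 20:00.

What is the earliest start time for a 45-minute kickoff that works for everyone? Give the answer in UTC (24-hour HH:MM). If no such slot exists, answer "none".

Ximena → UTC: 09:15–12:00, 12:15–12:45, 13:00–14:00, 14:15–16:00, 16:30–17:30.
Emeka → UTC: 11:15–13:00, 13:15–16:45.
Thandi → UTC: 05:00–09:00, 13:45–17:00.
Ximena ∩ Emeka: 11:15–12:00, 12:15–12:45, 13:15–14:00, 14:15–16:00, 16:30–16:45.
Ximena ∩ Emeka ∩ Thandi: 13:45–14:00, 14:15–16:00, 16:30–16:45.
Windows ≥ 45 min: 14:15–16:00.
Earliest such window starts at 14:15.

14:15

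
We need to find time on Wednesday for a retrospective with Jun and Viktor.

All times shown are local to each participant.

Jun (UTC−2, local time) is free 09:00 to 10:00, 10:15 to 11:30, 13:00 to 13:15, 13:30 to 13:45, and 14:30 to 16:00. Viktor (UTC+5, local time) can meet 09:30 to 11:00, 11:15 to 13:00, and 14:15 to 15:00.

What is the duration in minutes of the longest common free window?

0 minutes

Jun → UTC: 11:00–12:00, 12:15–13:30, 15:00–15:15, 15:30–15:45, 16:30–18:00.
Viktor → UTC: 04:30–06:00, 06:15–08:00, 09:15–10:00.
Jun ∩ Viktor: (none).
No common window.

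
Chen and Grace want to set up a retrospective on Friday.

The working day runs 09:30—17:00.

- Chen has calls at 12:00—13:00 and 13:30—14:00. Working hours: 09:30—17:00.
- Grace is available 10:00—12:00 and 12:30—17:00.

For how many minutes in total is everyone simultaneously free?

Chen free within 09:30–17:00: 09:30–12:00, 13:00–13:30, 14:00–17:00.
Chen ∩ Grace: 10:00–12:00, 13:00–13:30, 14:00–17:00.
Total common minutes: 120 + 30 + 180 = 330.

330 minutes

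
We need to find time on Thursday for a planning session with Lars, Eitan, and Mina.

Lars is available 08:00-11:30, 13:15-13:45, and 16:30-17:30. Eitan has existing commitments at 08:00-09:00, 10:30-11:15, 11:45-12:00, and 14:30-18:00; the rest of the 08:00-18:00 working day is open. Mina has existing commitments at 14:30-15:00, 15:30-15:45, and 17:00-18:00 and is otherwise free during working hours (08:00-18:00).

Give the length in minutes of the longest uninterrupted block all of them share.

Eitan free within 08:00–18:00: 09:00–10:30, 11:15–11:45, 12:00–14:30.
Mina free within 08:00–18:00: 08:00–14:30, 15:00–15:30, 15:45–17:00.
Lars ∩ Eitan: 09:00–10:30, 11:15–11:30, 13:15–13:45.
Lars ∩ Eitan ∩ Mina: 09:00–10:30, 11:15–11:30, 13:15–13:45.
Common window lengths: 90, 15, 30 min; longest is 90.

90 minutes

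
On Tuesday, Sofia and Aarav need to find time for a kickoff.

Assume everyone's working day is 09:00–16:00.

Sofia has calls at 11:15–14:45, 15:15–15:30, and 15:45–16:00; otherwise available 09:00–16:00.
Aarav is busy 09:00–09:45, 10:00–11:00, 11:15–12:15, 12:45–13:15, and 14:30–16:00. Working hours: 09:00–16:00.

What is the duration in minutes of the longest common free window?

Sofia free within 09:00–16:00: 09:00–11:15, 14:45–15:15, 15:30–15:45.
Aarav free within 09:00–16:00: 09:45–10:00, 11:00–11:15, 12:15–12:45, 13:15–14:30.
Sofia ∩ Aarav: 09:45–10:00, 11:00–11:15.
Common window lengths: 15, 15 min; longest is 15.

15 minutes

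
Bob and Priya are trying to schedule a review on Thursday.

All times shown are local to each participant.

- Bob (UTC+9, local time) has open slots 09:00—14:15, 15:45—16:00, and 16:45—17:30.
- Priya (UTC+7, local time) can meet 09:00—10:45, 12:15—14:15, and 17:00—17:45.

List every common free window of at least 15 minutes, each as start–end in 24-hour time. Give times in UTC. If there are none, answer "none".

Bob → UTC: 00:00–05:15, 06:45–07:00, 07:45–08:30.
Priya → UTC: 02:00–03:45, 05:15–07:15, 10:00–10:45.
Bob ∩ Priya: 02:00–03:45, 06:45–07:00.
Windows ≥ 15 min: 02:00–03:45, 06:45–07:00.

02:00–03:45, 06:45–07:00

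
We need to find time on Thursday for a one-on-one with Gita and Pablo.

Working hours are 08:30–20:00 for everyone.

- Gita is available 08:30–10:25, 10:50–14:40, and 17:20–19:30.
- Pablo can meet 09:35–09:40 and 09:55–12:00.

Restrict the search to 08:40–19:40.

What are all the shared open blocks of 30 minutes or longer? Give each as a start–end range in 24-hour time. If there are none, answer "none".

09:55–10:25, 10:50–12:00

Gita ∩ Pablo: 09:35–09:40, 09:55–10:25, 10:50–12:00.
Restricted to 08:40–19:40: 09:35–09:40, 09:55–10:25, 10:50–12:00.
Windows ≥ 30 min: 09:55–10:25, 10:50–12:00.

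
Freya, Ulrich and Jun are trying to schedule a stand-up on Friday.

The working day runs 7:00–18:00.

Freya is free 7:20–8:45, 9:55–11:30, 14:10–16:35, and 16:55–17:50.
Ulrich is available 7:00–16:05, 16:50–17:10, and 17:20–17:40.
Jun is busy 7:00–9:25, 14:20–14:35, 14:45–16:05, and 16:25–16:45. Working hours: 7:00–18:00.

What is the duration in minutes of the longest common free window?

Jun free within 07:00–18:00: 09:25–14:20, 14:35–14:45, 16:05–16:25, 16:45–18:00.
Freya ∩ Ulrich: 07:20–08:45, 09:55–11:30, 14:10–16:05, 16:55–17:10, 17:20–17:40.
Freya ∩ Ulrich ∩ Jun: 09:55–11:30, 14:10–14:20, 14:35–14:45, 16:55–17:10, 17:20–17:40.
Common window lengths: 95, 10, 10, 15, 20 min; longest is 95.

95 minutes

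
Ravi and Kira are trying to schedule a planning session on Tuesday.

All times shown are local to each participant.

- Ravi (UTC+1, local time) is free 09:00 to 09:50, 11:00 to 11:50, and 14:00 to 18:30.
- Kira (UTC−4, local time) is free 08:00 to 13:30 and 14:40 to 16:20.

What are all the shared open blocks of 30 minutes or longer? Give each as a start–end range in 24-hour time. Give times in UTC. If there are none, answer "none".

13:00–17:30

Ravi → UTC: 08:00–08:50, 10:00–10:50, 13:00–17:30.
Kira → UTC: 12:00–17:30, 18:40–20:20.
Ravi ∩ Kira: 13:00–17:30.
Windows ≥ 30 min: 13:00–17:30.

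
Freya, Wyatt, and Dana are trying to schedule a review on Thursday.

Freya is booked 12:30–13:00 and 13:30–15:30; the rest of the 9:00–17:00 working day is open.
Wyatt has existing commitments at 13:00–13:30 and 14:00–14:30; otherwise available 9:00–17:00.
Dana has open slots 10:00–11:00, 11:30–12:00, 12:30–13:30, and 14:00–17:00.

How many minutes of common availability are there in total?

180 minutes

Freya free within 09:00–17:00: 09:00–12:30, 13:00–13:30, 15:30–17:00.
Wyatt free within 09:00–17:00: 09:00–13:00, 13:30–14:00, 14:30–17:00.
Freya ∩ Wyatt: 09:00–12:30, 15:30–17:00.
Freya ∩ Wyatt ∩ Dana: 10:00–11:00, 11:30–12:00, 15:30–17:00.
Total common minutes: 60 + 30 + 90 = 180.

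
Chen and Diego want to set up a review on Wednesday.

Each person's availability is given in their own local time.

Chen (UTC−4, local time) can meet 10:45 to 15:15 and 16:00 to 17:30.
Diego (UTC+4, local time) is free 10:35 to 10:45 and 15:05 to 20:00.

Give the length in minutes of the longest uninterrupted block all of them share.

75 minutes

Chen → UTC: 14:45–19:15, 20:00–21:30.
Diego → UTC: 06:35–06:45, 11:05–16:00.
Chen ∩ Diego: 14:45–16:00.
Single common window of 75 minutes.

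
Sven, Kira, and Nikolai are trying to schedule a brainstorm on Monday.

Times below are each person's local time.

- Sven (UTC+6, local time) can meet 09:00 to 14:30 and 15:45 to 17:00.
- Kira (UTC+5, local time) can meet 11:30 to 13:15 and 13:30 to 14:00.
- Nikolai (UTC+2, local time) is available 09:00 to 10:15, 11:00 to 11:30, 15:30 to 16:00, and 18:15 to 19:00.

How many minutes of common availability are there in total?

Sven → UTC: 03:00–08:30, 09:45–11:00.
Kira → UTC: 06:30–08:15, 08:30–09:00.
Nikolai → UTC: 07:00–08:15, 09:00–09:30, 13:30–14:00, 16:15–17:00.
Sven ∩ Kira: 06:30–08:15.
Sven ∩ Kira ∩ Nikolai: 07:00–08:15.
Total common minutes: 75.

75 minutes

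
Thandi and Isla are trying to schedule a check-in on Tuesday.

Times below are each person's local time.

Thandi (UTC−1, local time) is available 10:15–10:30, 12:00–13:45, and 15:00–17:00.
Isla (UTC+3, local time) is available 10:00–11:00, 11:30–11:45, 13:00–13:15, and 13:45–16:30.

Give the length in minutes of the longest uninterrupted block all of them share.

Thandi → UTC: 11:15–11:30, 13:00–14:45, 16:00–18:00.
Isla → UTC: 07:00–08:00, 08:30–08:45, 10:00–10:15, 10:45–13:30.
Thandi ∩ Isla: 11:15–11:30, 13:00–13:30.
Common window lengths: 15, 30 min; longest is 30.

30 minutes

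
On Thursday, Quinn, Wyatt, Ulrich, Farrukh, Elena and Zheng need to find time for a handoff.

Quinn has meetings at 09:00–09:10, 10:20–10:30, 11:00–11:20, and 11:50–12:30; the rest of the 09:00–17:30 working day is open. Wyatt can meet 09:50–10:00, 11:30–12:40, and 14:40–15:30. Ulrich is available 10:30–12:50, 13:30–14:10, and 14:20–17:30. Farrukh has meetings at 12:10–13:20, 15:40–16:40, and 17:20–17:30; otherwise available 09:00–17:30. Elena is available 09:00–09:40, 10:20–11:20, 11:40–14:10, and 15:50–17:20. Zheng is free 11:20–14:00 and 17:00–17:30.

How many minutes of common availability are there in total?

10 minutes

Quinn free within 09:00–17:30: 09:10–10:20, 10:30–11:00, 11:20–11:50, 12:30–17:30.
Farrukh free within 09:00–17:30: 09:00–12:10, 13:20–15:40, 16:40–17:20.
Quinn ∩ Wyatt: 09:50–10:00, 11:30–11:50, 12:30–12:40, 14:40–15:30.
Quinn ∩ Wyatt ∩ Ulrich: 11:30–11:50, 12:30–12:40, 14:40–15:30.
Quinn ∩ Wyatt ∩ Ulrich ∩ Farrukh: 11:30–11:50, 14:40–15:30.
Quinn ∩ Wyatt ∩ Ulrich ∩ Farrukh ∩ Elena: 11:40–11:50.
Quinn ∩ Wyatt ∩ Ulrich ∩ Farrukh ∩ Elena ∩ Zheng: 11:40–11:50.
Total common minutes: 10.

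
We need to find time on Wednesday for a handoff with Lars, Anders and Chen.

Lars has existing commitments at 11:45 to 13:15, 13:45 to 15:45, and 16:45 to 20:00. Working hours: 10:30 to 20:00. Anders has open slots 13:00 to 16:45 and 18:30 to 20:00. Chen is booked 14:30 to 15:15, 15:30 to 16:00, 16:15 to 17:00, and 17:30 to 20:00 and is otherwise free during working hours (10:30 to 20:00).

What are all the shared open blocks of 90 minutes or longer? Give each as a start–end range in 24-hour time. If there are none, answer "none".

none

Lars free within 10:30–20:00: 10:30–11:45, 13:15–13:45, 15:45–16:45.
Chen free within 10:30–20:00: 10:30–14:30, 15:15–15:30, 16:00–16:15, 17:00–17:30.
Lars ∩ Anders: 13:15–13:45, 15:45–16:45.
Lars ∩ Anders ∩ Chen: 13:15–13:45, 16:00–16:15.
Windows ≥ 90 min: (none).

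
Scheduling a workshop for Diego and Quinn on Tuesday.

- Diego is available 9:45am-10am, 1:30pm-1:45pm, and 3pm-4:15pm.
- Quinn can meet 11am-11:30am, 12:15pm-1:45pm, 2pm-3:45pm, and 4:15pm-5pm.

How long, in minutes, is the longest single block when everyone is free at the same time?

Diego ∩ Quinn: 13:30–13:45, 15:00–15:45.
Common window lengths: 15, 45 min; longest is 45.

45 minutes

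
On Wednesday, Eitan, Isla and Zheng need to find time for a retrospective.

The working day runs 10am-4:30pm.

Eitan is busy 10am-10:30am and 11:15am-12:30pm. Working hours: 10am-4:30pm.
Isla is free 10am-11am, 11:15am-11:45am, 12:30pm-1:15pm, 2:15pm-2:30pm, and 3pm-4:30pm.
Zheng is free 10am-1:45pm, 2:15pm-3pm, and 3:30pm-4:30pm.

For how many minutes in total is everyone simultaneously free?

150 minutes

Eitan free within 10:00–16:30: 10:30–11:15, 12:30–16:30.
Eitan ∩ Isla: 10:30–11:00, 12:30–13:15, 14:15–14:30, 15:00–16:30.
Eitan ∩ Isla ∩ Zheng: 10:30–11:00, 12:30–13:15, 14:15–14:30, 15:30–16:30.
Total common minutes: 30 + 45 + 15 + 60 = 150.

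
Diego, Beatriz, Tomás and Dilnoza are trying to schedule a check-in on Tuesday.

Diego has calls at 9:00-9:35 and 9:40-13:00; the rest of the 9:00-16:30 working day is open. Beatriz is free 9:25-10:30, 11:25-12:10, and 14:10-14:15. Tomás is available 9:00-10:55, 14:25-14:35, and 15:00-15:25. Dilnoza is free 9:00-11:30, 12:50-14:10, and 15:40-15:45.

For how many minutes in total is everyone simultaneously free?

5 minutes

Diego free within 09:00–16:30: 09:35–09:40, 13:00–16:30.
Diego ∩ Beatriz: 09:35–09:40, 14:10–14:15.
Diego ∩ Beatriz ∩ Tomás: 09:35–09:40.
Diego ∩ Beatriz ∩ Tomás ∩ Dilnoza: 09:35–09:40.
Total common minutes: 5.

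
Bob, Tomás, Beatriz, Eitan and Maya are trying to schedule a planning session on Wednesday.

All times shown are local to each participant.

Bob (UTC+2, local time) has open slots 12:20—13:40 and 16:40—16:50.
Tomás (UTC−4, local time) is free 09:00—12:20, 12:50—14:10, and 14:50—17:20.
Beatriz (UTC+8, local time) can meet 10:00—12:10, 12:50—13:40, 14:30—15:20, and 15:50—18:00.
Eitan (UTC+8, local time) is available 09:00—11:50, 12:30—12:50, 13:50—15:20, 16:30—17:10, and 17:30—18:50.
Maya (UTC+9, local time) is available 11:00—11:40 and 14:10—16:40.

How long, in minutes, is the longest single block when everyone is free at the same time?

Bob → UTC: 10:20–11:40, 14:40–14:50.
Tomás → UTC: 13:00–16:20, 16:50–18:10, 18:50–21:20.
Beatriz → UTC: 02:00–04:10, 04:50–05:40, 06:30–07:20, 07:50–10:00.
Eitan → UTC: 01:00–03:50, 04:30–04:50, 05:50–07:20, 08:30–09:10, 09:30–10:50.
Maya → UTC: 02:00–02:40, 05:10–07:40.
Bob ∩ Tomás: 14:40–14:50.
Bob ∩ Tomás ∩ Beatriz: (none).
Bob ∩ Tomás ∩ Beatriz ∩ Eitan: (none).
Bob ∩ Tomás ∩ Beatriz ∩ Eitan ∩ Maya: (none).
No common window.

0 minutes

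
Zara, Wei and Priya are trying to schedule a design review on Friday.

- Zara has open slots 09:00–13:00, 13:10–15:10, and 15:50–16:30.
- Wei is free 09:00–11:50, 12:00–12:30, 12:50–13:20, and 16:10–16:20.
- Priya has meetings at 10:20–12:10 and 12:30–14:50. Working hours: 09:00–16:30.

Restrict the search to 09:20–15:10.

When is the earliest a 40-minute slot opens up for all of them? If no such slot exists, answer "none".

Priya free within 09:00–16:30: 09:00–10:20, 12:10–12:30, 14:50–16:30.
Zara ∩ Wei: 09:00–11:50, 12:00–12:30, 12:50–13:00, 13:10–13:20, 16:10–16:20.
Zara ∩ Wei ∩ Priya: 09:00–10:20, 12:10–12:30, 16:10–16:20.
Restricted to 09:20–15:10: 09:20–10:20, 12:10–12:30.
Windows ≥ 40 min: 09:20–10:20.
Earliest such window starts at 09:20.

09:20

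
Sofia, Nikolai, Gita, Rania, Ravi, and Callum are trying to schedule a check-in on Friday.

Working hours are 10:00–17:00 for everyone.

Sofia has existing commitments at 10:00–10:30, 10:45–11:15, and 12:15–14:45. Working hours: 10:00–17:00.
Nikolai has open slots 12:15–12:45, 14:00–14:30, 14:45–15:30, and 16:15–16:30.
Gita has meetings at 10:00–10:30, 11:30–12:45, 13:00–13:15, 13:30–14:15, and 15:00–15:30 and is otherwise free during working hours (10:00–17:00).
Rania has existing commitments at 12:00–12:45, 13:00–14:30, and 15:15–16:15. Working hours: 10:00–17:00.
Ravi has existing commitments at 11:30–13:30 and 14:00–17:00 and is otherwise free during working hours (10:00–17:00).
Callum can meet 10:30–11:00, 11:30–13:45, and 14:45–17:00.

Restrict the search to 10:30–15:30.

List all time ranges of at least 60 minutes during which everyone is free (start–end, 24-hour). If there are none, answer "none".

Sofia free within 10:00–17:00: 10:30–10:45, 11:15–12:15, 14:45–17:00.
Gita free within 10:00–17:00: 10:30–11:30, 12:45–13:00, 13:15–13:30, 14:15–15:00, 15:30–17:00.
Rania free within 10:00–17:00: 10:00–12:00, 12:45–13:00, 14:30–15:15, 16:15–17:00.
Ravi free within 10:00–17:00: 10:00–11:30, 13:30–14:00.
Sofia ∩ Nikolai: 14:45–15:30, 16:15–16:30.
Sofia ∩ Nikolai ∩ Gita: 14:45–15:00, 16:15–16:30.
Sofia ∩ Nikolai ∩ Gita ∩ Rania: 14:45–15:00, 16:15–16:30.
Sofia ∩ Nikolai ∩ Gita ∩ Rania ∩ Ravi: (none).
Sofia ∩ Nikolai ∩ Gita ∩ Rania ∩ Ravi ∩ Callum: (none).
Restricted to 10:30–15:30: (none).
Windows ≥ 60 min: (none).

none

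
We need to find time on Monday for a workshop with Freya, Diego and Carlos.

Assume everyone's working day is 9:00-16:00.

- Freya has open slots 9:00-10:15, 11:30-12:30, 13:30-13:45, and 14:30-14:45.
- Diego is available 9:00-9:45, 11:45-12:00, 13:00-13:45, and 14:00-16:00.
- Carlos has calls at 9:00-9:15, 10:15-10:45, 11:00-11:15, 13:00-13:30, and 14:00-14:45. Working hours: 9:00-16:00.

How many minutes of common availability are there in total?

60 minutes

Carlos free within 09:00–16:00: 09:15–10:15, 10:45–11:00, 11:15–13:00, 13:30–14:00, 14:45–16:00.
Freya ∩ Diego: 09:00–09:45, 11:45–12:00, 13:30–13:45, 14:30–14:45.
Freya ∩ Diego ∩ Carlos: 09:15–09:45, 11:45–12:00, 13:30–13:45.
Total common minutes: 30 + 15 + 15 = 60.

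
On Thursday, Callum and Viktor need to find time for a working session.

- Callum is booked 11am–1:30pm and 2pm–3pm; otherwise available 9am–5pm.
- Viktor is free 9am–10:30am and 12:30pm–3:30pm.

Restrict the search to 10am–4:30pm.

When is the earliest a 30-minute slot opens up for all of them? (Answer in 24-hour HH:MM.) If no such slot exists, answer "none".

Callum free within 09:00–17:00: 09:00–11:00, 13:30–14:00, 15:00–17:00.
Callum ∩ Viktor: 09:00–10:30, 13:30–14:00, 15:00–15:30.
Restricted to 10:00–16:30: 10:00–10:30, 13:30–14:00, 15:00–15:30.
Windows ≥ 30 min: 10:00–10:30, 13:30–14:00, 15:00–15:30.
Earliest such window starts at 10:00.

10:00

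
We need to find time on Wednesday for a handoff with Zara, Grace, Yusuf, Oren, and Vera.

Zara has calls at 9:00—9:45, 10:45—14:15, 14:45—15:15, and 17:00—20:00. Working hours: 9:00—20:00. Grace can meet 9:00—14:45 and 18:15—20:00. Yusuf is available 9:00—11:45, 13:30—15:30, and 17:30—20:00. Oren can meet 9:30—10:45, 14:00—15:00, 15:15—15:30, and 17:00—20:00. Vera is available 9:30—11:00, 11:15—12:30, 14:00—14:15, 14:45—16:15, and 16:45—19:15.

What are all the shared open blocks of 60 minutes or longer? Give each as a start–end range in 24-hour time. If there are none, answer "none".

Zara free within 09:00–20:00: 09:45–10:45, 14:15–14:45, 15:15–17:00.
Zara ∩ Grace: 09:45–10:45, 14:15–14:45.
Zara ∩ Grace ∩ Yusuf: 09:45–10:45, 14:15–14:45.
Zara ∩ Grace ∩ Yusuf ∩ Oren: 09:45–10:45, 14:15–14:45.
Zara ∩ Grace ∩ Yusuf ∩ Oren ∩ Vera: 09:45–10:45.
Windows ≥ 60 min: 09:45–10:45.

09:45–10:45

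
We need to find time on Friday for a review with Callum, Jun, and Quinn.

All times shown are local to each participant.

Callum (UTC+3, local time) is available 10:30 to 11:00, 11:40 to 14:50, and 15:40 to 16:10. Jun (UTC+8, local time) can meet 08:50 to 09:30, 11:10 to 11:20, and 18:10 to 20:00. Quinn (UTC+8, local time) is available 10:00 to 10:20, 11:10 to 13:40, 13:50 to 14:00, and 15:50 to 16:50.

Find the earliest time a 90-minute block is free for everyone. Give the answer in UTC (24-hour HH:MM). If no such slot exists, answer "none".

none

Callum → UTC: 07:30–08:00, 08:40–11:50, 12:40–13:10.
Jun → UTC: 00:50–01:30, 03:10–03:20, 10:10–12:00.
Quinn → UTC: 02:00–02:20, 03:10–05:40, 05:50–06:00, 07:50–08:50.
Callum ∩ Jun: 10:10–11:50.
Callum ∩ Jun ∩ Quinn: (none).
Windows ≥ 90 min: (none).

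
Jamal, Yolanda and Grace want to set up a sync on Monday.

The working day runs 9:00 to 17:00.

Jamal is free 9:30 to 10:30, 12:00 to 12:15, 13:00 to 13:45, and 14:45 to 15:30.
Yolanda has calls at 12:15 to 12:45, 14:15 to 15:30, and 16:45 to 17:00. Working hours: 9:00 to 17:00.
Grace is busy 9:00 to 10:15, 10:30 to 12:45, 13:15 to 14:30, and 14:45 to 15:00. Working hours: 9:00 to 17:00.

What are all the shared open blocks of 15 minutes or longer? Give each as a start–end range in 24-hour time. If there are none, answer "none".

10:15–10:30, 13:00–13:15

Yolanda free within 09:00–17:00: 09:00–12:15, 12:45–14:15, 15:30–16:45.
Grace free within 09:00–17:00: 10:15–10:30, 12:45–13:15, 14:30–14:45, 15:00–17:00.
Jamal ∩ Yolanda: 09:30–10:30, 12:00–12:15, 13:00–13:45.
Jamal ∩ Yolanda ∩ Grace: 10:15–10:30, 13:00–13:15.
Windows ≥ 15 min: 10:15–10:30, 13:00–13:15.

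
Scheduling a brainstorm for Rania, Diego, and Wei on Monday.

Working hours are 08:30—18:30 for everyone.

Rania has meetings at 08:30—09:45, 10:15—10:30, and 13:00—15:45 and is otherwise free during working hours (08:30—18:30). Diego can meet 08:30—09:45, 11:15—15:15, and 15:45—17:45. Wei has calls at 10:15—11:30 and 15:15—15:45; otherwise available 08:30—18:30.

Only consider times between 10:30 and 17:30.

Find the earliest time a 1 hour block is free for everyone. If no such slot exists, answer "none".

11:30

Rania free within 08:30–18:30: 09:45–10:15, 10:30–13:00, 15:45–18:30.
Wei free within 08:30–18:30: 08:30–10:15, 11:30–15:15, 15:45–18:30.
Rania ∩ Diego: 11:15–13:00, 15:45–17:45.
Rania ∩ Diego ∩ Wei: 11:30–13:00, 15:45–17:45.
Restricted to 10:30–17:30: 11:30–13:00, 15:45–17:30.
Windows ≥ 60 min: 11:30–13:00, 15:45–17:30.
Earliest such window starts at 11:30.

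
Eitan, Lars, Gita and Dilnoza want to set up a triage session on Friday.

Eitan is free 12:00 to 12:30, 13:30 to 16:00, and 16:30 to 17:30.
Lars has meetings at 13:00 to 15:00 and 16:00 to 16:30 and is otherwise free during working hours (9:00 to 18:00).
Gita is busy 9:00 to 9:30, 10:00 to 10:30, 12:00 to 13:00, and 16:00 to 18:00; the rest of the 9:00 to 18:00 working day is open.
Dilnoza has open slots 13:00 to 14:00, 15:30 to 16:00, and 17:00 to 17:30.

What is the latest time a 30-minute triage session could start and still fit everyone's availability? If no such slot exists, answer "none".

Lars free within 09:00–18:00: 09:00–13:00, 15:00–16:00, 16:30–18:00.
Gita free within 09:00–18:00: 09:30–10:00, 10:30–12:00, 13:00–16:00.
Eitan ∩ Lars: 12:00–12:30, 15:00–16:00, 16:30–17:30.
Eitan ∩ Lars ∩ Gita: 15:00–16:00.
Eitan ∩ Lars ∩ Gita ∩ Dilnoza: 15:30–16:00.
Windows ≥ 30 min: 15:30–16:00.
Latest start in the last window 15:30–16:00 is 16:00 − 30 min = 15:30.

15:30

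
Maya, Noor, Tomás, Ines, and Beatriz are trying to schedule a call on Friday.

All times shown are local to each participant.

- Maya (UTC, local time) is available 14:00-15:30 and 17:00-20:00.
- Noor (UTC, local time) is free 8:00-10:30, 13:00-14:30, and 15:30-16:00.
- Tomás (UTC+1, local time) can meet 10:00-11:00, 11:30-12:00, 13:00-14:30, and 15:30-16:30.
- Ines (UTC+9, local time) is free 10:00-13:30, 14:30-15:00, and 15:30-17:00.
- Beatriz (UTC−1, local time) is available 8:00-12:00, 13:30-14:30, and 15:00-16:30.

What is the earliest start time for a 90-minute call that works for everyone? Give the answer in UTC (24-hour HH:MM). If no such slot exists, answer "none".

none

Maya → UTC: 14:00–15:30, 17:00–20:00.
Noor → UTC: 08:00–10:30, 13:00–14:30, 15:30–16:00.
Tomás → UTC: 09:00–10:00, 10:30–11:00, 12:00–13:30, 14:30–15:30.
Ines → UTC: 01:00–04:30, 05:30–06:00, 06:30–08:00.
Beatriz → UTC: 09:00–13:00, 14:30–15:30, 16:00–17:30.
Maya ∩ Noor: 14:00–14:30.
Maya ∩ Noor ∩ Tomás: (none).
Maya ∩ Noor ∩ Tomás ∩ Ines: (none).
Maya ∩ Noor ∩ Tomás ∩ Ines ∩ Beatriz: (none).
Windows ≥ 90 min: (none).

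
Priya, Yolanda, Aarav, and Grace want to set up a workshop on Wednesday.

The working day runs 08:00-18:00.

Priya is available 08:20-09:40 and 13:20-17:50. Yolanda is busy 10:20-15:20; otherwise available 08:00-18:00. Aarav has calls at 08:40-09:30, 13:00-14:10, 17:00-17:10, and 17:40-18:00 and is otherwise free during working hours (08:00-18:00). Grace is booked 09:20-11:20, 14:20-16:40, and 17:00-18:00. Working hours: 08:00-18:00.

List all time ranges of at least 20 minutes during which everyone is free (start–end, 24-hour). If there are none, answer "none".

08:20–08:40, 16:40–17:00

Yolanda free within 08:00–18:00: 08:00–10:20, 15:20–18:00.
Aarav free within 08:00–18:00: 08:00–08:40, 09:30–13:00, 14:10–17:00, 17:10–17:40.
Grace free within 08:00–18:00: 08:00–09:20, 11:20–14:20, 16:40–17:00.
Priya ∩ Yolanda: 08:20–09:40, 15:20–17:50.
Priya ∩ Yolanda ∩ Aarav: 08:20–08:40, 09:30–09:40, 15:20–17:00, 17:10–17:40.
Priya ∩ Yolanda ∩ Aarav ∩ Grace: 08:20–08:40, 16:40–17:00.
Windows ≥ 20 min: 08:20–08:40, 16:40–17:00.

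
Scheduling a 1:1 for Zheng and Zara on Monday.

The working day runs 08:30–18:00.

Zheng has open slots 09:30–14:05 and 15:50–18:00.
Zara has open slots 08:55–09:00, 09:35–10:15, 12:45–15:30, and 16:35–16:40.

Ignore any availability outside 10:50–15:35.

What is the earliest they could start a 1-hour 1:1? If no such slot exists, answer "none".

Zheng ∩ Zara: 09:35–10:15, 12:45–14:05, 16:35–16:40.
Restricted to 10:50–15:35: 12:45–14:05.
Windows ≥ 60 min: 12:45–14:05.
Earliest such window starts at 12:45.

12:45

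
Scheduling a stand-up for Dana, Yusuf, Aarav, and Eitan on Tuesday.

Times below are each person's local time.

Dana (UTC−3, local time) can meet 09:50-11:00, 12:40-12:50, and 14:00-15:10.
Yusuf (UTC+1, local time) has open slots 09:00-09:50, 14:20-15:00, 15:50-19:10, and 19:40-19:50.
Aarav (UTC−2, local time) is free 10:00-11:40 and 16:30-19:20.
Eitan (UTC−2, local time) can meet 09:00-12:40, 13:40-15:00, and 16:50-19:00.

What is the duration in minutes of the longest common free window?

20 minutes

Dana → UTC: 12:50–14:00, 15:40–15:50, 17:00–18:10.
Yusuf → UTC: 08:00–08:50, 13:20–14:00, 14:50–18:10, 18:40–18:50.
Aarav → UTC: 12:00–13:40, 18:30–21:20.
Eitan → UTC: 11:00–14:40, 15:40–17:00, 18:50–21:00.
Dana ∩ Yusuf: 13:20–14:00, 15:40–15:50, 17:00–18:10.
Dana ∩ Yusuf ∩ Aarav: 13:20–13:40.
Dana ∩ Yusuf ∩ Aarav ∩ Eitan: 13:20–13:40.
Single common window of 20 minutes.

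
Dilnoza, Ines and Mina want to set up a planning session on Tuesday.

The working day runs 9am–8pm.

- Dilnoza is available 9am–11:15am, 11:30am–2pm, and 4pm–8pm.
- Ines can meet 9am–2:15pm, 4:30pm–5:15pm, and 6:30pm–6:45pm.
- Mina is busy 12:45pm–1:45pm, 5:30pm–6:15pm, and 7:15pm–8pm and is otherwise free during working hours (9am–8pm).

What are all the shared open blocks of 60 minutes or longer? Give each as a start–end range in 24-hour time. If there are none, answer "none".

Mina free within 09:00–20:00: 09:00–12:45, 13:45–17:30, 18:15–19:15.
Dilnoza ∩ Ines: 09:00–11:15, 11:30–14:00, 16:30–17:15, 18:30–18:45.
Dilnoza ∩ Ines ∩ Mina: 09:00–11:15, 11:30–12:45, 13:45–14:00, 16:30–17:15, 18:30–18:45.
Windows ≥ 60 min: 09:00–11:15, 11:30–12:45.

09:00–11:15, 11:30–12:45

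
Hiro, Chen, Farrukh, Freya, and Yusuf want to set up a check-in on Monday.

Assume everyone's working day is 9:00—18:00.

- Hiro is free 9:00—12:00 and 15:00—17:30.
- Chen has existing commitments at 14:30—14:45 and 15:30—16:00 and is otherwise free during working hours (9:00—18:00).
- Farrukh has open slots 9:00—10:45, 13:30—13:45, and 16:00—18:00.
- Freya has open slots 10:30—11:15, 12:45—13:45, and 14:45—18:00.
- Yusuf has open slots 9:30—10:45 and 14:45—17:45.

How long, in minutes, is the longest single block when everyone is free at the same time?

Chen free within 09:00–18:00: 09:00–14:30, 14:45–15:30, 16:00–18:00.
Hiro ∩ Chen: 09:00–12:00, 15:00–15:30, 16:00–17:30.
Hiro ∩ Chen ∩ Farrukh: 09:00–10:45, 16:00–17:30.
Hiro ∩ Chen ∩ Farrukh ∩ Freya: 10:30–10:45, 16:00–17:30.
Hiro ∩ Chen ∩ Farrukh ∩ Freya ∩ Yusuf: 10:30–10:45, 16:00–17:30.
Common window lengths: 15, 90 min; longest is 90.

90 minutes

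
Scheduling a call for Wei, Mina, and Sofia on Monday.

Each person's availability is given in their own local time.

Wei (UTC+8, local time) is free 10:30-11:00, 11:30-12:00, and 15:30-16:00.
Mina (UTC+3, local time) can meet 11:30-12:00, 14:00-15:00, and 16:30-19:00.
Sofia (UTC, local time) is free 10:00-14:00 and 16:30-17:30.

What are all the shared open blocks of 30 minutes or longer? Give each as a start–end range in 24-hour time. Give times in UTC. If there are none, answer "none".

none

Wei → UTC: 02:30–03:00, 03:30–04:00, 07:30–08:00.
Mina → UTC: 08:30–09:00, 11:00–12:00, 13:30–16:00.
Sofia → UTC: 10:00–14:00, 16:30–17:30.
Wei ∩ Mina: (none).
Wei ∩ Mina ∩ Sofia: (none).
Windows ≥ 30 min: (none).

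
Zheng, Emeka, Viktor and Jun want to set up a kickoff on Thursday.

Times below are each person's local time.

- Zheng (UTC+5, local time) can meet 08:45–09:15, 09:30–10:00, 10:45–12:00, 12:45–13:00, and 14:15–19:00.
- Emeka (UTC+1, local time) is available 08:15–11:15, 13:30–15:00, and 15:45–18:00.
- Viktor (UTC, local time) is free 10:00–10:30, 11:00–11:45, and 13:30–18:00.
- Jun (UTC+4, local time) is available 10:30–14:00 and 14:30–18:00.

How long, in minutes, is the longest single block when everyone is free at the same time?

30 minutes

Zheng → UTC: 03:45–04:15, 04:30–05:00, 05:45–07:00, 07:45–08:00, 09:15–14:00.
Emeka → UTC: 07:15–10:15, 12:30–14:00, 14:45–17:00.
Viktor → UTC: 10:00–10:30, 11:00–11:45, 13:30–18:00.
Jun → UTC: 06:30–10:00, 10:30–14:00.
Zheng ∩ Emeka: 07:45–08:00, 09:15–10:15, 12:30–14:00.
Zheng ∩ Emeka ∩ Viktor: 10:00–10:15, 13:30–14:00.
Zheng ∩ Emeka ∩ Viktor ∩ Jun: 13:30–14:00.
Single common window of 30 minutes.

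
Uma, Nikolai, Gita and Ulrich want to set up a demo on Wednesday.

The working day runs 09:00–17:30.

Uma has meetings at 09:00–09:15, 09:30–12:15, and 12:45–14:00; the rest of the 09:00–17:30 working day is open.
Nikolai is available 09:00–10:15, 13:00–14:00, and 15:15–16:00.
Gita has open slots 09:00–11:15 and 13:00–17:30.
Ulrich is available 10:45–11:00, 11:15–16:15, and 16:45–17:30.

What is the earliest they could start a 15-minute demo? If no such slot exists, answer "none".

15:15

Uma free within 09:00–17:30: 09:15–09:30, 12:15–12:45, 14:00–17:30.
Uma ∩ Nikolai: 09:15–09:30, 15:15–16:00.
Uma ∩ Nikolai ∩ Gita: 09:15–09:30, 15:15–16:00.
Uma ∩ Nikolai ∩ Gita ∩ Ulrich: 15:15–16:00.
Windows ≥ 15 min: 15:15–16:00.
Earliest such window starts at 15:15.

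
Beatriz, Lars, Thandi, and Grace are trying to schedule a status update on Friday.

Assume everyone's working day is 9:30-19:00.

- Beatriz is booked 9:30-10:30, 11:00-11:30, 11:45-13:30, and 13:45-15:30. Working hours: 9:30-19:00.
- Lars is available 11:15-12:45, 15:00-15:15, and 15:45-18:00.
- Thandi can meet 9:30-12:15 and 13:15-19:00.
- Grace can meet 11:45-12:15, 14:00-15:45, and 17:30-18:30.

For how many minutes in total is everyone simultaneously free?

30 minutes

Beatriz free within 09:30–19:00: 10:30–11:00, 11:30–11:45, 13:30–13:45, 15:30–19:00.
Beatriz ∩ Lars: 11:30–11:45, 15:45–18:00.
Beatriz ∩ Lars ∩ Thandi: 11:30–11:45, 15:45–18:00.
Beatriz ∩ Lars ∩ Thandi ∩ Grace: 17:30–18:00.
Total common minutes: 30.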